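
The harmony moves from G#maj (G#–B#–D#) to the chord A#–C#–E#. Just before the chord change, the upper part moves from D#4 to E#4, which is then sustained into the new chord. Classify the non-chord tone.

The harmony at that moment is G# major triad (G#, B#, D#); E#4 is not a chord tone.
It is approached by step up from D#4 and then sustained as the same pitch into the next harmony.
Arriving early and becoming a chord tone when the harmony changes — an anticipation.

E#4 is an anticipation.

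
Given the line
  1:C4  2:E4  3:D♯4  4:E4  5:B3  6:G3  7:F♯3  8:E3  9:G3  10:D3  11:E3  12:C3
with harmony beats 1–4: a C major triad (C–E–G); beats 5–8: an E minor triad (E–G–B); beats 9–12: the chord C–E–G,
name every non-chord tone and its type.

The harmony at that moment is C major triad (C, E, G); D♯4 is not a chord tone.
It is approached by step down from E4 and left by step up to E4.
Step away and step back to the same note — a neighbor tone (lower neighbor).
The harmony at that moment is E minor triad (E, G, B); F♯3 is not a chord tone.
It is approached by step down from G3 and left by step down to E3.
Step in, step out in the same direction — a passing tone.
The harmony at that moment is C major triad (C, E, G); D3 is not a chord tone.
It is approached by leap down from G3 and left by step up to E3.
Leap in, step out — an appoggiatura.

D♯4 (beat 3) — neighbor tone; F♯3 (beat 7) — passing tone; D3 (beat 10) — appoggiatura.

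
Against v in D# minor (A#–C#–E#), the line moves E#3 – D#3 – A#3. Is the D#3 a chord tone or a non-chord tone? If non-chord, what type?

Non-chord tone — an escape tone.

The harmony at that moment is A# minor triad (A#, C#, E#); D#3 is not a chord tone.
It is approached by step down from E#3 and left by leap up to A#3.
Step in, leap out — an escape tone.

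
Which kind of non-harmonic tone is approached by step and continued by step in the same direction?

Passing tone.

Approach: by step. Departure: by step, continuing in the same direction.
Stepwise on both sides with no change of direction means the note fills in the space between two different chord tones — a passing tone. (Had it turned back to its starting note it would be a neighbor tone instead.)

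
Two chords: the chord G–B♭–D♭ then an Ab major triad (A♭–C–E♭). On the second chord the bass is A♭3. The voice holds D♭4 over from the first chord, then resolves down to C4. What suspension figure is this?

4–3 suspension.

At the second chord the bass is A♭3. The suspended D♭4 lies a fourth above the bass; after resolving down by step to C4, the interval above the bass becomes a third.
Suspension figures are named by those two intervals: 4–3.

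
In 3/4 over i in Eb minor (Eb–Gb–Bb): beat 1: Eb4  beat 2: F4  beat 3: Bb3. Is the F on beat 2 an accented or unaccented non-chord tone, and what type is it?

Unaccented escape tone.

The harmony at that moment is Eb minor triad (Eb, Gb, Bb); F4 is not a chord tone.
It is approached by step up from Eb4 and left by leap down to Bb3.
Step in, leap out — an escape tone.
It falls on a weak beat, so it is unaccented.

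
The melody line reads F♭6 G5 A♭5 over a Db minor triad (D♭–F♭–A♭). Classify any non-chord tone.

The harmony at that moment is D♭ minor triad (D♭, F♭, A♭); G5 is not a chord tone.
It is approached by leap down from F♭6 and left by step up to A♭5.
Leap in, step out — an appoggiatura.

G5 is an appoggiatura.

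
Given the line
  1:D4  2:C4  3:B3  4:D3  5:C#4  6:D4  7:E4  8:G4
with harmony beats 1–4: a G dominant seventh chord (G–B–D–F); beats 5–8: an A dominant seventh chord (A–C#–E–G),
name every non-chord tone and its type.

The harmony at that moment is G dominant seventh chord (G, B, D, F); C4 is not a chord tone.
It is approached by step down from D4 and left by step down to B3.
Step in, step out in the same direction — a passing tone.
The harmony at that moment is A dominant seventh chord (A, C#, E, G); D4 is not a chord tone.
It is approached by step up from C#4 and left by step up to E4.
Step in, step out in the same direction — a passing tone.

C4 (beat 2) — passing tone; D4 (beat 6) — passing tone.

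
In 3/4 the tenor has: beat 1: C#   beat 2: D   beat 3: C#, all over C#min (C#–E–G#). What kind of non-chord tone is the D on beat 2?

Upper neighbor tone.

The harmony at that moment is C# minor triad (C#, E, G#); D is not a chord tone.
It is approached by step up from C# and left by step down to C#.
Step away and step back to the same note — a neighbor tone (upper neighbor).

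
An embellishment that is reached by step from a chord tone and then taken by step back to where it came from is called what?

Approach: by step. Departure: by step in the opposite direction, back to the starting pitch.
Stepwise on both sides but reversing to return to the same chord tone — a neighbor tone. (Had it continued onward in the same direction it would be a passing tone instead.)

Neighbor tone.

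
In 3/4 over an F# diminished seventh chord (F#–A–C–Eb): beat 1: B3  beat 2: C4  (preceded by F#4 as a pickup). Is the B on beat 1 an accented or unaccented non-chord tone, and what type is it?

The harmony at that moment is F# diminished seventh chord (F#, A, C, Eb); B3 is not a chord tone.
It is approached by leap down from F#4 and left by step up to C4.
Leap in, step out — an appoggiatura.
It falls on the downbeat, so it is accented.

Accented appoggiatura.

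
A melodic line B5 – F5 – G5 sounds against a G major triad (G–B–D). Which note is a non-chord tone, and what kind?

F5 is an appoggiatura.

The harmony at that moment is G major triad (G, B, D); F5 is not a chord tone.
It is approached by leap down from B5 and left by step up to G5.
Leap in, step out — an appoggiatura.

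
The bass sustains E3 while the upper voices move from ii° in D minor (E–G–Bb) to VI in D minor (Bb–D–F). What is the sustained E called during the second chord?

The harmony at that moment is Bb major triad (Bb, D, F); E3 is not a chord tone.
It is held over (the same pitch as the preceding E3) and then sustained as the same pitch into the next harmony.
Sustained through a change of harmony — a pedal tone.

Pedal tone (pedal point).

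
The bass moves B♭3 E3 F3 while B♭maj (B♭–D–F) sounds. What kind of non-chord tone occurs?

E3 is an appoggiatura.

The harmony at that moment is B♭ major triad (B♭, D, F); E3 is not a chord tone.
It is approached by leap down from B♭3 and left by step up to F3.
Leap in, step out — an appoggiatura.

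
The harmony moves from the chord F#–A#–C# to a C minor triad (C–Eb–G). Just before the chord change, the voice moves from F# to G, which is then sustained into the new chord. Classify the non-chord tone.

The harmony at that moment is F# major triad (F#, A#, C#); G is not a chord tone.
It is approached by step up from F# and then sustained as the same pitch into the next harmony.
Arriving early and becoming a chord tone when the harmony changes — an anticipation.

G is an anticipation.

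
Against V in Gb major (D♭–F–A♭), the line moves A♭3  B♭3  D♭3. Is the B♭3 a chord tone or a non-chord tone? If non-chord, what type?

Non-chord tone — an escape tone.

The harmony at that moment is D♭ major triad (D♭, F, A♭); B♭3 is not a chord tone.
It is approached by step up from A♭3 and left by leap down to D♭3.
Step in, leap out — an escape tone.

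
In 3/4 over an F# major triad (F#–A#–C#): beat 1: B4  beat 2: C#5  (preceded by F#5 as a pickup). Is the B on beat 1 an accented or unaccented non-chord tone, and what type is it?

Accented appoggiatura.

The harmony at that moment is F# major triad (F#, A#, C#); B4 is not a chord tone.
It is approached by leap down from F#5 and left by step up to C#5.
Leap in, step out — an appoggiatura.
It falls on the downbeat, so it is accented.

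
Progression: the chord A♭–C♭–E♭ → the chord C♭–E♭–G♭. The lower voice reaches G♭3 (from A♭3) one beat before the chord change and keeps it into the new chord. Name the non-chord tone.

The harmony at that moment is A♭ minor triad (A♭, C♭, E♭); G♭3 is not a chord tone.
It is approached by step down from A♭3 and then sustained as the same pitch into the next harmony.
Arriving early and becoming a chord tone when the harmony changes — an anticipation.

G♭3 is an anticipation.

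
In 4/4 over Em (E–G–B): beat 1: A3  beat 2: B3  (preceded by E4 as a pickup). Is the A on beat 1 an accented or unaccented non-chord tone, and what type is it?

The harmony at that moment is E minor triad (E, G, B); A3 is not a chord tone.
It is approached by leap down from E4 and left by step up to B3.
Leap in, step out — an appoggiatura.
It falls on the downbeat, so it is accented.

Accented appoggiatura.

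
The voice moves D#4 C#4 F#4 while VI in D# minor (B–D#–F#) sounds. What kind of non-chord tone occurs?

C#4 is an escape tone.

The harmony at that moment is B major triad (B, D#, F#); C#4 is not a chord tone.
It is approached by step down from D#4 and left by leap up to F#4.
Step in, leap out — an escape tone.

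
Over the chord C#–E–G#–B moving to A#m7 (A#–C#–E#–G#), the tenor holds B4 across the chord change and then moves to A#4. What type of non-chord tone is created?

The harmony at that moment is A# minor seventh chord (A#, C#, E#, G#); B4 is not a chord tone.
It is held over (the same pitch as the preceding B4) and left by step down to A#4.
Held over from the previous chord and resolving down by step — a suspension.

B4 is a suspension.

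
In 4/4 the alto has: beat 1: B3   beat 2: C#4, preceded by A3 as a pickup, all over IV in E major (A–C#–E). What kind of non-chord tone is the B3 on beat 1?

The harmony at that moment is A major triad (A, C#, E); B3 is not a chord tone.
It is approached by step up from A3 and left by step up to C#4.
Step in, step out in the same direction — a passing tone.

Passing tone.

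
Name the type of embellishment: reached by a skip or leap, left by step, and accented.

Approach: by leap. Departure: by step. Metric position: strong.
Leap in, step out, in a metrically strong position — an appoggiatura. (It is the mirror image of the escape tone, which steps in and leaps out from a weak position.)

Appoggiatura.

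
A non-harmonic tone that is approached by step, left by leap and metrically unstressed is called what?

Escape tone.

Approach: by step. Departure: by leap. Metric position: weak.
Step in, leap out, from a weak position — an escape tone (échappée). (It is the mirror image of the appoggiatura, which leaps in and steps out on a strong beat.)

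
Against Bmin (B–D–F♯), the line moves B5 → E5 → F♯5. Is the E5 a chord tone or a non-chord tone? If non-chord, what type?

Non-chord tone — an appoggiatura.

The harmony at that moment is B minor triad (B, D, F♯); E5 is not a chord tone.
It is approached by leap down from B5 and left by step up to F♯5.
Leap in, step out — an appoggiatura.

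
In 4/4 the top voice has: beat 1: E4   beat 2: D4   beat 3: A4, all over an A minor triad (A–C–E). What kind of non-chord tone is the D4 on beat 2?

Escape tone.

The harmony at that moment is A minor triad (A, C, E); D4 is not a chord tone.
It is approached by step down from E4 and left by leap up to A4.
Step in, leap out, on a weak beat — an escape tone.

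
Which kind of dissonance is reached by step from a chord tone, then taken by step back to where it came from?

Neighbor tone.

Approach: by step. Departure: by step in the opposite direction, back to the starting pitch.
Stepwise on both sides but reversing to return to the same chord tone — a neighbor tone. (Had it continued onward in the same direction it would be a passing tone instead.)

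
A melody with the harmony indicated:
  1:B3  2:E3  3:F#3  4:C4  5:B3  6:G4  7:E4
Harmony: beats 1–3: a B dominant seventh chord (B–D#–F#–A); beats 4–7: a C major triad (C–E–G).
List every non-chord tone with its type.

The harmony at that moment is B dominant seventh chord (B, D#, F#, A); E3 is not a chord tone.
It is approached by leap down from B3 and left by step up to F#3.
Leap in, step out — an appoggiatura.
The harmony at that moment is C major triad (C, E, G); B3 is not a chord tone.
It is approached by step down from C4 and left by leap up to G4.
Step in, leap out — an escape tone.

E3 (beat 2) — appoggiatura; B3 (beat 5) — escape tone.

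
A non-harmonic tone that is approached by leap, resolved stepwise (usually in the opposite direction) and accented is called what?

Approach: by leap. Departure: by step. Metric position: strong.
Leap in, step out, in a metrically strong position — an appoggiatura. (It is the mirror image of the escape tone, which steps in and leaps out from a weak position.)

Appoggiatura.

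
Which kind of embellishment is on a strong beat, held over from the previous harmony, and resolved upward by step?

Approach: by preparation — the pitch is first a chord tone, then held (tied or repeated) while the harmony changes under it. Departure: up by step. Metric position: strong.
A prepared dissonance that resolves upward by step — a retardation. (The same figure resolving downward would be a suspension.)

Retardation.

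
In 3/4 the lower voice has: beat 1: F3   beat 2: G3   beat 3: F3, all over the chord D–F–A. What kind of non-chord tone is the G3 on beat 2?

The harmony at that moment is D minor triad (D, F, A); G3 is not a chord tone.
It is approached by step up from F3 and left by step down to F3.
Step away and step back to the same note — a neighbor tone (upper neighbor).

Upper neighbor tone.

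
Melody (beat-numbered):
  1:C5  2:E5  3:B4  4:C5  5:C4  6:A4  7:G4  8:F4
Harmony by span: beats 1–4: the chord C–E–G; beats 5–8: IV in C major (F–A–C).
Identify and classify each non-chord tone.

The harmony at that moment is C major triad (C, E, G); B4 is not a chord tone.
It is approached by leap down from E5 and left by step up to C5.
Leap in, step out — an appoggiatura.
The harmony at that moment is F major triad (F, A, C); G4 is not a chord tone.
It is approached by step down from A4 and left by step down to F4.
Step in, step out in the same direction — a passing tone.

B4 (beat 3) — appoggiatura; G4 (beat 7) — passing tone.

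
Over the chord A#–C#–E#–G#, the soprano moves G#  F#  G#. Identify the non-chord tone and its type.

F# is a neighbor tone.

The harmony at that moment is A# minor seventh chord (A#, C#, E#, G#); F# is not a chord tone.
It is approached by step down from G# and left by step up to G#.
Step away and step back to the same note — a neighbor tone (lower neighbor).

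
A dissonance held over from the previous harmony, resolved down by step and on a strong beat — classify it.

Approach: by preparation — the pitch is first a chord tone, then held (tied or repeated) while the harmony changes under it. Departure: down by step. Metric position: strong.
A prepared dissonance that resolves downward by step — a suspension. (The same figure resolving upward would be a retardation.)

Suspension.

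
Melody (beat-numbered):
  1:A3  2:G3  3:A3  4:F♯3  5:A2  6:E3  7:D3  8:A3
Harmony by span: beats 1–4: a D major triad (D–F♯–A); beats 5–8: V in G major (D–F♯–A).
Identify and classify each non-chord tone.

G3 (beat 2) — neighbor tone; E3 (beat 6) — appoggiatura.

The harmony at that moment is D major triad (D, F♯, A); G3 is not a chord tone.
It is approached by step down from A3 and left by step up to A3.
Step away and step back to the same note — a neighbor tone (lower neighbor).
The harmony at that moment is D major triad (D, F♯, A); E3 is not a chord tone.
It is approached by leap up from A2 and left by step down to D3.
Leap in, step out — an appoggiatura.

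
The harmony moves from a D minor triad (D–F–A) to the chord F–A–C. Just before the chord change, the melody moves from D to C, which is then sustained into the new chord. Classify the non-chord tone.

The harmony at that moment is D minor triad (D, F, A); C is not a chord tone.
It is approached by step down from D and then sustained as the same pitch into the next harmony.
Arriving early and becoming a chord tone when the harmony changes — an anticipation.

C is an anticipation.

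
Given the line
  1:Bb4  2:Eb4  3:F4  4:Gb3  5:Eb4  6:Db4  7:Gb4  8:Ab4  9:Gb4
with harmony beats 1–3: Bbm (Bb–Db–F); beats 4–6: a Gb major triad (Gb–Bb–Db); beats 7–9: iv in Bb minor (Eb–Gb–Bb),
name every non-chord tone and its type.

Eb4 (beat 2) — appoggiatura; Eb4 (beat 5) — appoggiatura; Ab4 (beat 8) — neighbor tone.

The harmony at that moment is Bb minor triad (Bb, Db, F); Eb4 is not a chord tone.
It is approached by leap down from Bb4 and left by step up to F4.
Leap in, step out — an appoggiatura.
The harmony at that moment is Gb major triad (Gb, Bb, Db); Eb4 is not a chord tone.
It is approached by leap up from Gb3 and left by step down to Db4.
Leap in, step out — an appoggiatura.
The harmony at that moment is Eb minor triad (Eb, Gb, Bb); Ab4 is not a chord tone.
It is approached by step up from Gb4 and left by step down to Gb4.
Step away and step back to the same note — a neighbor tone (upper neighbor).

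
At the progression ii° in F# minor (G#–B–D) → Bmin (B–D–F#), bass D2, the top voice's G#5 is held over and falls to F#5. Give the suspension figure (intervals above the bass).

4–3 suspension.

At the second chord the bass is D2. The suspended G#5 lies a fourth above the bass; after resolving down by step to F#5, the interval above the bass becomes a third.
Suspension figures are named by those two intervals: 4–3.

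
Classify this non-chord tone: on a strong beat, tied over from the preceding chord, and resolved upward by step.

Retardation.

Approach: by preparation — the pitch is first a chord tone, then held (tied or repeated) while the harmony changes under it. Departure: up by step. Metric position: strong.
A prepared dissonance that resolves upward by step — a retardation. (The same figure resolving downward would be a suspension.)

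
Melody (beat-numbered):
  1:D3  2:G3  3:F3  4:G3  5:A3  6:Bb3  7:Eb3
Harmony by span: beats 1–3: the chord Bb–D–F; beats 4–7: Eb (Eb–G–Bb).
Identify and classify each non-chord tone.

The harmony at that moment is Bb major triad (Bb, D, F); G3 is not a chord tone.
It is approached by leap up from D3 and left by step down to F3.
Leap in, step out — an appoggiatura.
The harmony at that moment is Eb major triad (Eb, G, Bb); A3 is not a chord tone.
It is approached by step up from G3 and left by step up to Bb3.
Step in, step out in the same direction — a passing tone.

G3 (beat 2) — appoggiatura; A3 (beat 5) — passing tone.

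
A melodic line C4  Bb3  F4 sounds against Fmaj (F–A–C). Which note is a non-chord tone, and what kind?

The harmony at that moment is F major triad (F, A, C); Bb3 is not a chord tone.
It is approached by step down from C4 and left by leap up to F4.
Step in, leap out — an escape tone.

Bb3 is an escape tone.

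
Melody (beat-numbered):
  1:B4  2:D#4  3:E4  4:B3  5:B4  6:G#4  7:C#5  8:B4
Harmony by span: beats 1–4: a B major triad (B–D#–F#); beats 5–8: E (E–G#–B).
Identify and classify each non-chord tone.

E4 (beat 3) — escape tone; C#5 (beat 7) — appoggiatura.

The harmony at that moment is B major triad (B, D#, F#); E4 is not a chord tone.
It is approached by step up from D#4 and left by leap down to B3.
Step in, leap out — an escape tone.
The harmony at that moment is E major triad (E, G#, B); C#5 is not a chord tone.
It is approached by leap up from G#4 and left by step down to B4.
Leap in, step out — an appoggiatura.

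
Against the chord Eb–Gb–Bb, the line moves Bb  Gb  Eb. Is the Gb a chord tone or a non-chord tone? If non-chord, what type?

Chord tone (the third of Eb minor triad).

Eb minor triad contains Eb, Gb, Bb; Gb is the third, so it is a chord tone.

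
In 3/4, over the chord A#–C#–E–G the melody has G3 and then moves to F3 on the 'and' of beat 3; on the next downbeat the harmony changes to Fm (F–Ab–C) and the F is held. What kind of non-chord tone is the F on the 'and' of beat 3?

Anticipation.

The harmony at that moment is A# diminished seventh chord (A#, C#, E, G); F3 is not a chord tone.
It is approached by step down from G3 and then sustained as the same pitch into the next harmony.
Arriving early and becoming a chord tone when the harmony changes — an anticipation.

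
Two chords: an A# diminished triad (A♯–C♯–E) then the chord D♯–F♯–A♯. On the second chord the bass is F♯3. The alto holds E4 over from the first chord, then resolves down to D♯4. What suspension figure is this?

At the second chord the bass is F♯3. The suspended E4 lies a seventh above the bass; after resolving down by step to D♯4, the interval above the bass becomes a sixth.
Suspension figures are named by those two intervals: 7–6.

7–6 suspension.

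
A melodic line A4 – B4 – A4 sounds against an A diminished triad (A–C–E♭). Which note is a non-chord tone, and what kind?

The harmony at that moment is A diminished triad (A, C, E♭); B4 is not a chord tone.
It is approached by step up from A4 and left by step down to A4.
Step away and step back to the same note — a neighbor tone (upper neighbor).

B4 is a neighbor tone.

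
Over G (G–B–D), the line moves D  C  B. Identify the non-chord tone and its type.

C is a passing tone.

The harmony at that moment is G major triad (G, B, D); C is not a chord tone.
It is approached by step down from D and left by step down to B.
Step in, step out in the same direction — a passing tone.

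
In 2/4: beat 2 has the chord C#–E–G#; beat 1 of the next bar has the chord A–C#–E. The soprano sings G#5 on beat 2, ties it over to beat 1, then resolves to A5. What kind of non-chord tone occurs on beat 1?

Retardation.

The harmony at that moment is A major triad (A, C#, E); G#5 is not a chord tone.
It is held over (the same pitch as the preceding G#5) and left by step up to A5.
Held over from the previous chord and resolving up by step — a retardation.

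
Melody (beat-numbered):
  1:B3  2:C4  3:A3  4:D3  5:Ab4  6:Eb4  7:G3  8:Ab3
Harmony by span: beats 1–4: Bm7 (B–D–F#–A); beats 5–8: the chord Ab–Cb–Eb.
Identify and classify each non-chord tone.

C4 (beat 2) — escape tone; G3 (beat 7) — appoggiatura.

The harmony at that moment is B minor seventh chord (B, D, F#, A); C4 is not a chord tone.
It is approached by step up from B3 and left by leap down to A3.
Step in, leap out — an escape tone.
The harmony at that moment is Ab minor triad (Ab, Cb, Eb); G3 is not a chord tone.
It is approached by leap down from Eb4 and left by step up to Ab3.
Leap in, step out — an appoggiatura.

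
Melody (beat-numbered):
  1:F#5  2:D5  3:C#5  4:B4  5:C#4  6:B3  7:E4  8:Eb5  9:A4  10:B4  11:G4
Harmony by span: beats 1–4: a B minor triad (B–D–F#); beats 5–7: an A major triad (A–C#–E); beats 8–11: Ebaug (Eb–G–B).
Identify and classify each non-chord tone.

The harmony at that moment is B minor triad (B, D, F#); C#5 is not a chord tone.
It is approached by step down from D5 and left by step down to B4.
Step in, step out in the same direction — a passing tone.
The harmony at that moment is A major triad (A, C#, E); B3 is not a chord tone.
It is approached by step down from C#4 and left by leap up to E4.
Step in, leap out — an escape tone.
The harmony at that moment is Eb augmented triad (Eb, G, B); A4 is not a chord tone.
It is approached by leap down from Eb5 and left by step up to B4.
Leap in, step out — an appoggiatura.

C#5 (beat 3) — passing tone; B3 (beat 6) — escape tone; A4 (beat 9) — appoggiatura.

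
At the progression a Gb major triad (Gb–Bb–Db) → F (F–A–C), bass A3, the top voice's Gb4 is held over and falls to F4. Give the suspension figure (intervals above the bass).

7–6 suspension.

At the second chord the bass is A3. The suspended Gb4 lies a seventh above the bass; after resolving down by step to F4, the interval above the bass becomes a sixth.
Suspension figures are named by those two intervals: 7–6.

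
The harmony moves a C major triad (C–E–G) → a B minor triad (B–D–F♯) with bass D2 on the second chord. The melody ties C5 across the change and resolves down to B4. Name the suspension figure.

7–6 suspension.

At the second chord the bass is D2. The suspended C5 lies a seventh above the bass; after resolving down by step to B4, the interval above the bass becomes a sixth.
Suspension figures are named by those two intervals: 7–6.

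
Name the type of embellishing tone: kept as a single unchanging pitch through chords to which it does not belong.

Pedal tone.

Approach: none. Departure: none — a single pitch is sustained while the chords change around it, passing through harmonies that do not contain it.
No melodic motion at all; the dissonance is created entirely by the moving harmonies against the stationary note — a pedal tone (pedal point).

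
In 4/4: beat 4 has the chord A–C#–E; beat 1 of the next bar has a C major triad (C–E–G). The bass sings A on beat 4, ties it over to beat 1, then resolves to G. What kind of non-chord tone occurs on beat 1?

The harmony at that moment is C major triad (C, E, G); A is not a chord tone.
It is held over (the same pitch as the preceding A) and left by step down to G.
Held over from the previous chord and resolving down by step — a suspension.

Suspension.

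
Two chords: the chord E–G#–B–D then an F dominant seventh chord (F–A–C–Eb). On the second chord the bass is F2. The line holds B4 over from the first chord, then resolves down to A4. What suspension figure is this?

4–3 suspension.

At the second chord the bass is F2. The suspended B4 lies a fourth above the bass; after resolving down by step to A4, the interval above the bass becomes a third.
Suspension figures are named by those two intervals: 4–3.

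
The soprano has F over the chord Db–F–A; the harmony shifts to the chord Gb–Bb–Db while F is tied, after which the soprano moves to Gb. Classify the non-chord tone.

F is a retardation.

The harmony at that moment is Gb major triad (Gb, Bb, Db); F is not a chord tone.
It is held over (the same pitch as the preceding F) and left by step up to Gb.
Held over from the previous chord and resolving up by step — a retardation.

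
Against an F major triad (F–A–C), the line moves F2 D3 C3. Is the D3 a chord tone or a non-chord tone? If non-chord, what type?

Non-chord tone — an appoggiatura.

The harmony at that moment is F major triad (F, A, C); D3 is not a chord tone.
It is approached by leap up from F2 and left by step down to C3.
Leap in, step out — an appoggiatura.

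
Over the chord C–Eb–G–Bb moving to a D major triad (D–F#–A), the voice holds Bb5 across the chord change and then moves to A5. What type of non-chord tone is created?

Bb5 is a suspension.

The harmony at that moment is D major triad (D, F#, A); Bb5 is not a chord tone.
It is held over (the same pitch as the preceding Bb5) and left by step down to A5.
Held over from the previous chord and resolving down by step — a suspension.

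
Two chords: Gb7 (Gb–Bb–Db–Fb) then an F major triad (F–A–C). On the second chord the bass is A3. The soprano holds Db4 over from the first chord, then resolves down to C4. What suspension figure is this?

4–3 suspension.

At the second chord the bass is A3. The suspended Db4 lies a fourth above the bass; after resolving down by step to C4, the interval above the bass becomes a third.
Suspension figures are named by those two intervals: 4–3.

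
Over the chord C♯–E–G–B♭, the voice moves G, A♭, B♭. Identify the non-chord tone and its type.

A♭ is a passing tone.

The harmony at that moment is C♯ diminished seventh chord (C♯, E, G, B♭); A♭ is not a chord tone.
It is approached by step up from G and left by step up to B♭.
Step in, step out in the same direction — a passing tone.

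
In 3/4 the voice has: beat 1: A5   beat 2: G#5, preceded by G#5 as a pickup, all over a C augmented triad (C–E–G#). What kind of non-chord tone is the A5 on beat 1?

The harmony at that moment is C augmented triad (C, E, G#); A5 is not a chord tone.
It is approached by step up from G#5 and left by step down to G#5.
Step away and step back to the same note — a neighbor tone (upper neighbor).

Upper neighbor tone.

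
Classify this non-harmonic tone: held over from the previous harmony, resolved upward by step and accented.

Approach: by preparation — the pitch is first a chord tone, then held (tied or repeated) while the harmony changes under it. Departure: up by step. Metric position: strong.
A prepared dissonance that resolves upward by step — a retardation. (The same figure resolving downward would be a suspension.)

Retardation.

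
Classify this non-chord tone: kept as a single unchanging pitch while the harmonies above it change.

Approach: none. Departure: none — a single pitch is sustained while the chords change around it, passing through harmonies that do not contain it.
No melodic motion at all; the dissonance is created entirely by the moving harmonies against the stationary note — a pedal tone (pedal point).

Pedal tone.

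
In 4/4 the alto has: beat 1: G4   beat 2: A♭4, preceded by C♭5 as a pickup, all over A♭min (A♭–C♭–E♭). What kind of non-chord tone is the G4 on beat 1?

The harmony at that moment is A♭ minor triad (A♭, C♭, E♭); G4 is not a chord tone.
It is approached by leap down from C♭5 and left by step up to A♭4.
Leap in, step out, metrically accented — an appoggiatura.

Appoggiatura.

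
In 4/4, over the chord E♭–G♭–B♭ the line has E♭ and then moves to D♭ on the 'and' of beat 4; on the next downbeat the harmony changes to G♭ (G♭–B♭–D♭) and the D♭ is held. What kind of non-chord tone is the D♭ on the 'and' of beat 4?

The harmony at that moment is E♭ minor triad (E♭, G♭, B♭); D♭ is not a chord tone.
It is approached by step down from E♭ and then sustained as the same pitch into the next harmony.
Arriving early and becoming a chord tone when the harmony changes — an anticipation.

Anticipation.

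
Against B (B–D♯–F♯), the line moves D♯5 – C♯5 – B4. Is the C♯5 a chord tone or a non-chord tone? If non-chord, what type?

Non-chord tone — a passing tone.

The harmony at that moment is B major triad (B, D♯, F♯); C♯5 is not a chord tone.
It is approached by step down from D♯5 and left by step down to B4.
Step in, step out in the same direction — a passing tone.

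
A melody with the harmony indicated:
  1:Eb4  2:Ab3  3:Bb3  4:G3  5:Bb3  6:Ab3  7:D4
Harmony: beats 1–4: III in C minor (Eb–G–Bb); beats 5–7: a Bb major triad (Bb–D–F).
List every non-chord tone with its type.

The harmony at that moment is Eb major triad (Eb, G, Bb); Ab3 is not a chord tone.
It is approached by leap down from Eb4 and left by step up to Bb3.
Leap in, step out — an appoggiatura.
The harmony at that moment is Bb major triad (Bb, D, F); Ab3 is not a chord tone.
It is approached by step down from Bb3 and left by leap up to D4.
Step in, leap out — an escape tone.

Ab3 (beat 2) — appoggiatura; Ab3 (beat 6) — escape tone.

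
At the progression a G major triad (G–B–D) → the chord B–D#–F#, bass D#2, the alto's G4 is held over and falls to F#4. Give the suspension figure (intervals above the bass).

4–3 suspension.

At the second chord the bass is D#2. The suspended G4 lies a fourth above the bass; after resolving down by step to F#4, the interval above the bass becomes a third.
Suspension figures are named by those two intervals: 4–3.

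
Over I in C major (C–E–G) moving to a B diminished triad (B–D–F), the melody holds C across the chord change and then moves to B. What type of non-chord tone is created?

The harmony at that moment is B diminished triad (B, D, F); C is not a chord tone.
It is held over (the same pitch as the preceding C) and left by step down to B.
Held over from the previous chord and resolving down by step — a suspension.

C is a suspension.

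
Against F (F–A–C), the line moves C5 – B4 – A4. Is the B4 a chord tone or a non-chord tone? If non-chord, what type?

Non-chord tone — a passing tone.

The harmony at that moment is F major triad (F, A, C); B4 is not a chord tone.
It is approached by step down from C5 and left by step down to A4.
Step in, step out in the same direction — a passing tone.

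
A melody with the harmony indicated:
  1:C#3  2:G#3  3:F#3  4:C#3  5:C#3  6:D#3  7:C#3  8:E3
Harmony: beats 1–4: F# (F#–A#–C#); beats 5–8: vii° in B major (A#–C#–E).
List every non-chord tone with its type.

G#3 (beat 2) — appoggiatura; D#3 (beat 6) — neighbor tone.

The harmony at that moment is F# major triad (F#, A#, C#); G#3 is not a chord tone.
It is approached by leap up from C#3 and left by step down to F#3.
Leap in, step out — an appoggiatura.
The harmony at that moment is A# diminished triad (A#, C#, E); D#3 is not a chord tone.
It is approached by step up from C#3 and left by step down to C#3.
Step away and step back to the same note — a neighbor tone (upper neighbor).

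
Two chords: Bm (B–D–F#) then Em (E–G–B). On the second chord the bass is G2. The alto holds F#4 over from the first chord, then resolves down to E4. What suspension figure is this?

At the second chord the bass is G2. The suspended F#4 lies a seventh above the bass; after resolving down by step to E4, the interval above the bass becomes a sixth.
Suspension figures are named by those two intervals: 7–6.

7–6 suspension.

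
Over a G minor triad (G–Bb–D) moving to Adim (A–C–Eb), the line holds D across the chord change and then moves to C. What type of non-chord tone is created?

The harmony at that moment is A diminished triad (A, C, Eb); D is not a chord tone.
It is held over (the same pitch as the preceding D) and left by step down to C.
Held over from the previous chord and resolving down by step — a suspension.

D is a suspension.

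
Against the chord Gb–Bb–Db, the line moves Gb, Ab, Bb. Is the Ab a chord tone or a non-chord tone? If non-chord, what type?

The harmony at that moment is Gb major triad (Gb, Bb, Db); Ab is not a chord tone.
It is approached by step up from Gb and left by step up to Bb.
Step in, step out in the same direction — a passing tone.

Non-chord tone — a passing tone.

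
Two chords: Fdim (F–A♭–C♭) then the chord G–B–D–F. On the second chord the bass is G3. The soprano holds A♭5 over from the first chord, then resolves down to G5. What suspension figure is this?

At the second chord the bass is G3. The suspended A♭5 lies a ninth above the bass; after resolving down by step to G5, the interval above the bass becomes an octave.
Suspension figures are named by those two intervals: 9–8.

9–8 suspension.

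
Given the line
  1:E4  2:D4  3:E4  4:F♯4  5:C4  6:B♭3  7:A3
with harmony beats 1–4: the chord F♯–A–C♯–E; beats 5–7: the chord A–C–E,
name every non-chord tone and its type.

D4 (beat 2) — neighbor tone; B♭3 (beat 6) — passing tone.

The harmony at that moment is F♯ minor seventh chord (F♯, A, C♯, E); D4 is not a chord tone.
It is approached by step down from E4 and left by step up to E4.
Step away and step back to the same note — a neighbor tone (lower neighbor).
The harmony at that moment is A minor triad (A, C, E); B♭3 is not a chord tone.
It is approached by step down from C4 and left by step down to A3.
Step in, step out in the same direction — a passing tone.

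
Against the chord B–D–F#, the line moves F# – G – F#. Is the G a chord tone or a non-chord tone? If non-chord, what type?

Non-chord tone — a neighbor tone.

The harmony at that moment is B minor triad (B, D, F#); G is not a chord tone.
It is approached by step up from F# and left by step down to F#.
Step away and step back to the same note — a neighbor tone (upper neighbor).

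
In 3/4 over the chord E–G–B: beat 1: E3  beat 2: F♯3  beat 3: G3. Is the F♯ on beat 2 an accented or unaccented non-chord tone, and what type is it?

The harmony at that moment is E minor triad (E, G, B); F♯3 is not a chord tone.
It is approached by step up from E3 and left by step up to G3.
Step in, step out in the same direction — a passing tone.
It falls on a weak beat, so it is unaccented.

Unaccented passing tone.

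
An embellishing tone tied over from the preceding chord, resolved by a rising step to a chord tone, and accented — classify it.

Retardation.

Approach: by preparation — the pitch is first a chord tone, then held (tied or repeated) while the harmony changes under it. Departure: up by step. Metric position: strong.
A prepared dissonance that resolves upward by step — a retardation. (The same figure resolving downward would be a suspension.)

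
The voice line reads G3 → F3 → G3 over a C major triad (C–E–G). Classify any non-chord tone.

The harmony at that moment is C major triad (C, E, G); F3 is not a chord tone.
It is approached by step down from G3 and left by step up to G3.
Step away and step back to the same note — a neighbor tone (lower neighbor).

F3 is a neighbor tone.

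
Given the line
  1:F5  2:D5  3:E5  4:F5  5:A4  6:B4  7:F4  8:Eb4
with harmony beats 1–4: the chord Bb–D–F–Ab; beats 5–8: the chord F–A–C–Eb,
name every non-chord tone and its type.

E5 (beat 3) — passing tone; B4 (beat 6) — escape tone.

The harmony at that moment is Bb dominant seventh chord (Bb, D, F, Ab); E5 is not a chord tone.
It is approached by step up from D5 and left by step up to F5.
Step in, step out in the same direction — a passing tone.
The harmony at that moment is F dominant seventh chord (F, A, C, Eb); B4 is not a chord tone.
It is approached by step up from A4 and left by leap down to F4.
Step in, leap out — an escape tone.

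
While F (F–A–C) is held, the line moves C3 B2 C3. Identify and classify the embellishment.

B2 is a neighbor tone.

The harmony at that moment is F major triad (F, A, C); B2 is not a chord tone.
It is approached by step down from C3 and left by step up to C3.
Step away and step back to the same note — a neighbor tone (lower neighbor).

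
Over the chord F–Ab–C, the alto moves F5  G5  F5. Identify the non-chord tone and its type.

The harmony at that moment is F minor triad (F, Ab, C); G5 is not a chord tone.
It is approached by step up from F5 and left by step down to F5.
Step away and step back to the same note — a neighbor tone (upper neighbor).

G5 is a neighbor tone.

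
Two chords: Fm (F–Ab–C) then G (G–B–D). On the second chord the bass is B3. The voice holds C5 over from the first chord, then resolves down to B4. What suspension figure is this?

At the second chord the bass is B3. The suspended C5 lies a ninth above the bass; after resolving down by step to B4, the interval above the bass becomes an octave.
Suspension figures are named by those two intervals: 9–8.

9–8 suspension.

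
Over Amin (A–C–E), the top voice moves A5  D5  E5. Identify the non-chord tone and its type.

D5 is an appoggiatura.

The harmony at that moment is A minor triad (A, C, E); D5 is not a chord tone.
It is approached by leap down from A5 and left by step up to E5.
Leap in, step out — an appoggiatura.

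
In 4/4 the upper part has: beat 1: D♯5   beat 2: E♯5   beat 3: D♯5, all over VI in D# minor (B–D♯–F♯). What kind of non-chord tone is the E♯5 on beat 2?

The harmony at that moment is B major triad (B, D♯, F♯); E♯5 is not a chord tone.
It is approached by step up from D♯5 and left by step down to D♯5.
Step away and step back to the same note — a neighbor tone (upper neighbor).

Upper neighbor tone.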